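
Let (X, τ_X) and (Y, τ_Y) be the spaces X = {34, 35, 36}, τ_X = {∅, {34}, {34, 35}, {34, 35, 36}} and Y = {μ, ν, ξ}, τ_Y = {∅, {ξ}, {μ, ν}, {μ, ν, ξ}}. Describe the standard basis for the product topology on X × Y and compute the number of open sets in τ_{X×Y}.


Basis B = {∅ × ∅, {34} × {ξ}, {34} × {μ, ν}, {34, 35} × {ξ}, {34} × {μ, ν, ξ}, {34, 35, 36} × {ξ}, {34, 35} × {μ, ν}, {34, 35} × {μ, ν, ξ}, {34, 35, 36} × {μ, ν}, {34, 35, 36} × {μ, ν, ξ}}; |τ_{X×Y}| = 16.

Enumerate products U × V with U ∈ τ_X, V ∈ τ_Y (deduplicated):
  ∅ × ∅ = {} (∅)
  {34} × {ξ} = {(34,ξ)}
  {34} × {μ, ν} = {(34,μ), (34,ν)}
  {34, 35} × {ξ} = {(34,ξ), (35,ξ)}
  {34} × {μ, ν, ξ} = {(34,μ), (34,ν), (34,ξ)}
  {34, 35, 36} × {ξ} = {(34,ξ), (35,ξ), (36,ξ)}
  {34, 35} × {μ, ν} = {(34,μ), (34,ν), (35,μ), (35,ν)}
  {34, 35} × {μ, ν, ξ} = {(34,μ), (34,ν), (34,ξ), (35,μ), (35,ν), (35,ξ)}
  {34, 35, 36} × {μ, ν} = {(34,μ), (34,ν), (35,μ), (35,ν), (36,μ), (36,ν)}
  {34, 35, 36} × {μ, ν, ξ} = {(34,μ), (34,ν), (34,ξ), (35,μ), (35,ν), (35,ξ), (36,μ), (36,ν), (36,ξ)}
These 10 distinct sets form the basis B.
Close under arbitrary unions to get τ_{X×Y}; counting gives |τ_{X×Y}| = 16.


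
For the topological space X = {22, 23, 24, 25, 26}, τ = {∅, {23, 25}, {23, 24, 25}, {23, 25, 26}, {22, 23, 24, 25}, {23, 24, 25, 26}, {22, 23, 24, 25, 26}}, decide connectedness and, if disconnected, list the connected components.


(X, τ) is connected.

Find clopen sets (U ∈ τ with X ∖ U ∈ τ):
  U = ∅, X ∖ U = {22, 23, 24, 25, 26} — both open, so U is clopen.
  U = {22, 23, 24, 25, 26}, X ∖ U = ∅ — both open, so U is clopen.
Only trivial clopens (∅ and X) exist, so (X, τ) is connected.
Compute connected components by grouping points that agree on all clopens:
  component: {22, 23, 24, 25, 26}


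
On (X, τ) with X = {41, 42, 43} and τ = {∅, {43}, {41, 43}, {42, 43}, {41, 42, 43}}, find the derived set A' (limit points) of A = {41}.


A' = ∅

For each x ∈ X, list the open sets U ∈ τ with x ∈ U, then check whether U ∩ (A ∖ {x}) ≠ ∅ for every such U.
  x = 41: open {41, 43} ∋ x has {41, 43} ∩ (A ∖ {41}) = ∅, so x is NOT a limit point.
  x = 42: open {42, 43} ∋ x has {42, 43} ∩ (A ∖ {42}) = ∅, so x is NOT a limit point.
  x = 43: open {43} ∋ x has {43} ∩ (A ∖ {43}) = ∅, so x is NOT a limit point.
Collecting: A' = ∅.


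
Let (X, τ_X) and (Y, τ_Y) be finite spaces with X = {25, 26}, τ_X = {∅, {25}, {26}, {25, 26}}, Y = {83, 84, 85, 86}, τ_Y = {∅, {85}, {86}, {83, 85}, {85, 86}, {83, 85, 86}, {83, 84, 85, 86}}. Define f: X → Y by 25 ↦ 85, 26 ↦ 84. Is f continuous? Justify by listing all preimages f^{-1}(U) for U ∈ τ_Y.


f IS continuous.

Compute f^{-1}(U) for each U ∈ τ_Y:
  U = ∅: f^{-1}(U) = ∅ ∈ τ_X ✓.
  U = {85}: f^{-1}(U) = {25} ∈ τ_X ✓.
  U = {86}: f^{-1}(U) = ∅ ∈ τ_X ✓.
  U = {83, 85}: f^{-1}(U) = {25} ∈ τ_X ✓.
  U = {85, 86}: f^{-1}(U) = {25} ∈ τ_X ✓.
  U = {83, 85, 86}: f^{-1}(U) = {25} ∈ τ_X ✓.
  U = {83, 84, 85, 86}: f^{-1}(U) = {25, 26} ∈ τ_X ✓.
Every preimage lies in τ_X, so f IS continuous.


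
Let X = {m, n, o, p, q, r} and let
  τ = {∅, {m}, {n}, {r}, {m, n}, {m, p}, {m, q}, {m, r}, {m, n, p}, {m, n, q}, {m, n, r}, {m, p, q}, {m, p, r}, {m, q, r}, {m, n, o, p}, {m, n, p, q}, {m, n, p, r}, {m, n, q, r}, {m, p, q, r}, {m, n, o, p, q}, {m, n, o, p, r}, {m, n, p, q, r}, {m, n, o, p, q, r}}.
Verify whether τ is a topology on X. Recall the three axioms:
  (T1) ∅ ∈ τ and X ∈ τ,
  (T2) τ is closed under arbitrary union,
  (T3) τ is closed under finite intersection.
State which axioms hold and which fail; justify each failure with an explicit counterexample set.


τ is NOT a topology on X.

Axiom (T1): ∅ ∈ τ? Yes; X ∈ τ? Yes.
Axiom (T2/T3): check pairwise unions and intersections of members of τ.
Counterexample for (T2): {n} ∪ {r} = {n, r} ∉ τ. Therefore τ is NOT a topology.


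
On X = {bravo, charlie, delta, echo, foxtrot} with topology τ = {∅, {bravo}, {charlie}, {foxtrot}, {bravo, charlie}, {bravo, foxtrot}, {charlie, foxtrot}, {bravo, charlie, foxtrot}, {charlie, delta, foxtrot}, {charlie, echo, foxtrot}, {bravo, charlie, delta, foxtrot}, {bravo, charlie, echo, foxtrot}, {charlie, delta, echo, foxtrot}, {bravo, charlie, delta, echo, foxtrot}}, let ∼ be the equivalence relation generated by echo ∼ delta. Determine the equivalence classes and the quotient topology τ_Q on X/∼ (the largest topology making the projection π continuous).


X/∼ = {[bravo], [charlie], [delta=echo], [foxtrot]}; |τ_Q| = 10.

Equivalence classes: [bravo], [charlie], [delta=echo], [foxtrot].
Quotient map π: X → X/∼ sends bravo ↦ [bravo], charlie ↦ [charlie], delta ↦ [delta=echo], echo ↦ [delta=echo], foxtrot ↦ [foxtrot].
For each subset V ⊆ X/∼, compute π^{-1}(V) ⊆ X and check whether π^{-1}(V) ∈ τ. V is open in τ_Q iff π^{-1}(V) ∈ τ.
  V = {}: π^{-1}(V) = ∅ ∈ τ ✓.
  V = {[bravo]}: π^{-1}(V) = {bravo} ∈ τ ✓.
  V = {[charlie]}: π^{-1}(V) = {charlie} ∈ τ ✓.
  V = {[bravo], [charlie]}: π^{-1}(V) = {bravo, charlie} ∈ τ ✓.
  V = {[delta=echo]}: π^{-1}(V) = {delta, echo} ∉ τ ✗.
  V = {[bravo], [delta=echo]}: π^{-1}(V) = {bravo, delta, echo} ∉ τ ✗.
  V = {[charlie], [delta=echo]}: π^{-1}(V) = {charlie, delta, echo} ∉ τ ✗.
  V = {[bravo], [charlie], [delta=echo]}: π^{-1}(V) = {bravo, charlie, delta, echo} ∉ τ ✗.
  V = {[foxtrot]}: π^{-1}(V) = {foxtrot} ∈ τ ✓.
  V = {[bravo], [foxtrot]}: π^{-1}(V) = {bravo, foxtrot} ∈ τ ✓.
  V = {[charlie], [foxtrot]}: π^{-1}(V) = {charlie, foxtrot} ∈ τ ✓.
  V = {[bravo], [charlie], [foxtrot]}: π^{-1}(V) = {bravo, charlie, foxtrot} ∈ τ ✓.
  V = {[delta=echo], [foxtrot]}: π^{-1}(V) = {delta, echo, foxtrot} ∉ τ ✗.
  V = {[bravo], [delta=echo], [foxtrot]}: π^{-1}(V) = {bravo, delta, echo, foxtrot} ∉ τ ✗.
  V = {[charlie], [delta=echo], [foxtrot]}: π^{-1}(V) = {charlie, delta, echo, foxtrot} ∈ τ ✓.
  V = {[bravo], [charlie], [delta=echo], [foxtrot]}: π^{-1}(V) = {bravo, charlie, delta, echo, foxtrot} ∈ τ ✓.
Open sets in the quotient: τ_Q = {{}, {[bravo]}, {[charlie]}, {[bravo], [charlie]}, {[foxtrot]}, {[bravo], [foxtrot]}, {[charlie], [foxtrot]}, {[bravo], [charlie], [foxtrot]}, {[charlie], [delta=echo], [foxtrot]}, {[bravo], [charlie], [delta=echo], [foxtrot]}} (10 elements).


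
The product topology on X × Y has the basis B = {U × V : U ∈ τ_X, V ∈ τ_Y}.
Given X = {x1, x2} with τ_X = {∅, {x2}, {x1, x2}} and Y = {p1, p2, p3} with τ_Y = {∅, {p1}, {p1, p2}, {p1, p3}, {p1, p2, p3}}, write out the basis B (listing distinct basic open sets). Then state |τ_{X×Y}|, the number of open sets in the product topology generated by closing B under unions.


Basis B = {∅ × ∅, {x2} × {p1}, {x1, x2} × {p1}, {x2} × {p1, p2}, {x2} × {p1, p3}, {x2} × {p1, p2, p3}, {x1, x2} × {p1, p2}, {x1, x2} × {p1, p3}, {x1, x2} × {p1, p2, p3}}; |τ_{X×Y}| = 14.

Enumerate products U × V with U ∈ τ_X, V ∈ τ_Y (deduplicated):
  ∅ × ∅ = {} (∅)
  {x2} × {p1} = {(x2,p1)}
  {x1, x2} × {p1} = {(x1,p1), (x2,p1)}
  {x2} × {p1, p2} = {(x2,p1), (x2,p2)}
  {x2} × {p1, p3} = {(x2,p1), (x2,p3)}
  {x2} × {p1, p2, p3} = {(x2,p1), (x2,p2), (x2,p3)}
  {x1, x2} × {p1, p2} = {(x1,p1), (x1,p2), (x2,p1), (x2,p2)}
  {x1, x2} × {p1, p3} = {(x1,p1), (x1,p3), (x2,p1), (x2,p3)}
  {x1, x2} × {p1, p2, p3} = {(x1,p1), (x1,p2), (x1,p3), (x2,p1), (x2,p2), (x2,p3)}
These 9 distinct sets form the basis B.
Close under arbitrary unions to get τ_{X×Y}; counting gives |τ_{X×Y}| = 14.


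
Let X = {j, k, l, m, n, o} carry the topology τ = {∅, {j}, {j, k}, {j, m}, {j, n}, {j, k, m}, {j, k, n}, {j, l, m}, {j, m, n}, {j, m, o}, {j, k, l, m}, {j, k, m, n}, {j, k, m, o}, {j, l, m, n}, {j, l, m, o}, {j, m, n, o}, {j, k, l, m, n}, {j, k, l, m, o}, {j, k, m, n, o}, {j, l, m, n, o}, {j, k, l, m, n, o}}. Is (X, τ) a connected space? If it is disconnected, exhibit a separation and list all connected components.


(X, τ) is connected.

Find clopen sets (U ∈ τ with X ∖ U ∈ τ):
  U = ∅, X ∖ U = {j, k, l, m, n, o} — both open, so U is clopen.
  U = {j, k, l, m, n, o}, X ∖ U = ∅ — both open, so U is clopen.
Only trivial clopens (∅ and X) exist, so (X, τ) is connected.
Compute connected components by grouping points that agree on all clopens:
  component: {j, k, l, m, n, o}


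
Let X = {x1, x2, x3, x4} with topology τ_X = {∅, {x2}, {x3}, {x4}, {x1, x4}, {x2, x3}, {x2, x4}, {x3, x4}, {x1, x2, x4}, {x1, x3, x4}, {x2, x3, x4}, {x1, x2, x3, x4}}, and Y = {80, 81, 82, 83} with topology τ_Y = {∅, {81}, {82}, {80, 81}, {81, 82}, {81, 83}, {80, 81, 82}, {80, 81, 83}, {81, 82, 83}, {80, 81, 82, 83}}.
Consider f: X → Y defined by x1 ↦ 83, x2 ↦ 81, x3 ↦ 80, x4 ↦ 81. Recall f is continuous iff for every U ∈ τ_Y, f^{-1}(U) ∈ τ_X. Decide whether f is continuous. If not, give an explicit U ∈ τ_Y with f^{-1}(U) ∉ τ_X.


f IS continuous.

Compute f^{-1}(U) for each U ∈ τ_Y:
  U = ∅: f^{-1}(U) = ∅ ∈ τ_X ✓.
  U = {81}: f^{-1}(U) = {x2, x4} ∈ τ_X ✓.
  U = {82}: f^{-1}(U) = ∅ ∈ τ_X ✓.
  U = {80, 81}: f^{-1}(U) = {x2, x3, x4} ∈ τ_X ✓.
  U = {81, 82}: f^{-1}(U) = {x2, x4} ∈ τ_X ✓.
  U = {81, 83}: f^{-1}(U) = {x1, x2, x4} ∈ τ_X ✓.
  U = {80, 81, 82}: f^{-1}(U) = {x2, x3, x4} ∈ τ_X ✓.
  U = {80, 81, 83}: f^{-1}(U) = {x1, x2, x3, x4} ∈ τ_X ✓.
  U = {81, 82, 83}: f^{-1}(U) = {x1, x2, x4} ∈ τ_X ✓.
  U = {80, 81, 82, 83}: f^{-1}(U) = {x1, x2, x3, x4} ∈ τ_X ✓.
Every preimage lies in τ_X, so f IS continuous.


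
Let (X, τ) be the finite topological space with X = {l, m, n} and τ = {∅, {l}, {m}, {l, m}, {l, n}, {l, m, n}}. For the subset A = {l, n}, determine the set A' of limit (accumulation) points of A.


A' = {n}

For each x ∈ X, list the open sets U ∈ τ with x ∈ U, then check whether U ∩ (A ∖ {x}) ≠ ∅ for every such U.
  x = l: open {l} ∋ x has {l} ∩ (A ∖ {l}) = ∅, so x is NOT a limit point.
  x = m: open {m} ∋ x has {m} ∩ (A ∖ {m}) = ∅, so x is NOT a limit point.
  x = n: opens ∋ x are {l, n}, {l, m, n}; each meets A ∖ {n}, so x IS a limit point.
Collecting: A' = {n}.


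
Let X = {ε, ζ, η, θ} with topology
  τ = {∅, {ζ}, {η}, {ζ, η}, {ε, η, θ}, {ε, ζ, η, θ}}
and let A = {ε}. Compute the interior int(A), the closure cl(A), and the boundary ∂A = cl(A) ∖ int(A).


int(A) = ∅, cl(A) = {ε, θ}, ∂A = {ε, θ}.

Closed sets in (X, τ) are complements of opens:
  closed(X, τ) = {∅, {ζ}, {ε, θ}, {ε, ζ, θ}, {ε, η, θ}, {ε, ζ, η, θ}}.
int(A) = ⋃ {U ∈ τ : U ⊆ A}. Opens contained in A: ∅.
Taking the union of these: int(A) = ∅.
cl(A) = ⋂ {C closed : A ⊆ C}. Closed sets containing A: {ε, θ}, {ε, ζ, θ}, {ε, η, θ}, {ε, ζ, η, θ}.
Intersecting these: cl(A) = {ε, θ}.
∂A = cl(A) ∖ int(A) = {ε, θ} ∖ ∅ = {ε, θ}.


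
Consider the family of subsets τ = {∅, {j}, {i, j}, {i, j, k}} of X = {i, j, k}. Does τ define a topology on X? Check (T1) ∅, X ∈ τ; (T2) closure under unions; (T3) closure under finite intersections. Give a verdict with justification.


τ IS a topology on X.

Axiom (T1): ∅ ∈ τ? Yes; X ∈ τ? Yes.
Axiom (T2/T3): check pairwise unions and intersections of members of τ.
All pairwise intersections and unions checked — each lies in τ. Therefore τ satisfies (T1), (T2), (T3): it IS a topology on X.


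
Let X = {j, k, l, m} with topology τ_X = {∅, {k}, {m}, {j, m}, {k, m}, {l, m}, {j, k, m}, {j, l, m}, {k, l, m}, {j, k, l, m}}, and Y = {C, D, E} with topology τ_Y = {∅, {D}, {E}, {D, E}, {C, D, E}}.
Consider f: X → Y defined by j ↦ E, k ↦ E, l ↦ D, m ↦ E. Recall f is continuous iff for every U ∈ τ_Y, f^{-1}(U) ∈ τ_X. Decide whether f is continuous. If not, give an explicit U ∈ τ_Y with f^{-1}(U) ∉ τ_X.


f is NOT continuous.

Compute f^{-1}(U) for each U ∈ τ_Y:
  U = ∅: f^{-1}(U) = ∅ ∈ τ_X ✓.
  U = {D}: f^{-1}(U) = {l} ∉ τ_X ✗.
  U = {E}: f^{-1}(U) = {j, k, m} ∈ τ_X ✓.
  U = {D, E}: f^{-1}(U) = {j, k, l, m} ∈ τ_X ✓.
  U = {C, D, E}: f^{-1}(U) = {j, k, l, m} ∈ τ_X ✓.
Found U = {D} with f^{-1}(U) = {l} not in τ_X. Therefore f is NOT continuous.


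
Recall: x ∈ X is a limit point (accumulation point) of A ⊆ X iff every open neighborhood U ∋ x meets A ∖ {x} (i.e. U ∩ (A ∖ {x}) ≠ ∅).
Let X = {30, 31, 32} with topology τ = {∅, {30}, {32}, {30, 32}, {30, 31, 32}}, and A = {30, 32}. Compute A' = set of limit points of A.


A' = {31}

For each x ∈ X, list the open sets U ∈ τ with x ∈ U, then check whether U ∩ (A ∖ {x}) ≠ ∅ for every such U.
  x = 30: open {30} ∋ x has {30} ∩ (A ∖ {30}) = ∅, so x is NOT a limit point.
  x = 31: opens ∋ x are {30, 31, 32}; each meets A ∖ {31}, so x IS a limit point.
  x = 32: open {32} ∋ x has {32} ∩ (A ∖ {32}) = ∅, so x is NOT a limit point.
Collecting: A' = {31}.


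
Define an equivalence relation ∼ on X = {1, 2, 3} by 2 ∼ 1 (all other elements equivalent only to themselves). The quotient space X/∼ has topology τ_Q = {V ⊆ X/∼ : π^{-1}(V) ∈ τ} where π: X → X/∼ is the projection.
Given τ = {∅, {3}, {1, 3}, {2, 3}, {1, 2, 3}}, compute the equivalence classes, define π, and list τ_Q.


X/∼ = {[1=2], [3]}; |τ_Q| = 3.

Equivalence classes: [1=2], [3].
Quotient map π: X → X/∼ sends 1 ↦ [1=2], 2 ↦ [1=2], 3 ↦ [3].
For each subset V ⊆ X/∼, compute π^{-1}(V) ⊆ X and check whether π^{-1}(V) ∈ τ. V is open in τ_Q iff π^{-1}(V) ∈ τ.
  V = {}: π^{-1}(V) = ∅ ∈ τ ✓.
  V = {[1=2]}: π^{-1}(V) = {1, 2} ∉ τ ✗.
  V = {[3]}: π^{-1}(V) = {3} ∈ τ ✓.
  V = {[1=2], [3]}: π^{-1}(V) = {1, 2, 3} ∈ τ ✓.
Open sets in the quotient: τ_Q = {{}, {[3]}, {[1=2], [3]}} (3 elements).


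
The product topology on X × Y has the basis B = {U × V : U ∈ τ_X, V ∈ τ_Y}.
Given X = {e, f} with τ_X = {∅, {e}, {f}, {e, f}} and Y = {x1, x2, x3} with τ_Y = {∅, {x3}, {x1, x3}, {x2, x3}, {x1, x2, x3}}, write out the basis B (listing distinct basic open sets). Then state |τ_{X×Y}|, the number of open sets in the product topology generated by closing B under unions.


Basis B = {∅ × ∅, {e} × {x3}, {f} × {x3}, {e} × {x1, x3}, {e} × {x2, x3}, {e, f} × {x3}, {f} × {x1, x3}, {f} × {x2, x3}, {e} × {x1, x2, x3}, {f} × {x1, x2, x3}, {e, f} × {x1, x3}, {e, f} × {x2, x3}, {e, f} × {x1, x2, x3}}; |τ_{X×Y}| = 25.

Enumerate products U × V with U ∈ τ_X, V ∈ τ_Y (deduplicated):
  ∅ × ∅ = {} (∅)
  {e} × {x3} = {(e,x3)}
  {f} × {x3} = {(f,x3)}
  {e} × {x1, x3} = {(e,x1), (e,x3)}
  {e} × {x2, x3} = {(e,x2), (e,x3)}
  {e, f} × {x3} = {(e,x3), (f,x3)}
  {f} × {x1, x3} = {(f,x1), (f,x3)}
  {f} × {x2, x3} = {(f,x2), (f,x3)}
  {e} × {x1, x2, x3} = {(e,x1), (e,x2), (e,x3)}
  {f} × {x1, x2, x3} = {(f,x1), (f,x2), (f,x3)}
  {e, f} × {x1, x3} = {(e,x1), (e,x3), (f,x1), (f,x3)}
  {e, f} × {x2, x3} = {(e,x2), (e,x3), (f,x2), (f,x3)}
  {e, f} × {x1, x2, x3} = {(e,x1), (e,x2), (e,x3), (f,x1), (f,x2), (f,x3)}
These 13 distinct sets form the basis B.
Close under arbitrary unions to get τ_{X×Y}; counting gives |τ_{X×Y}| = 25.


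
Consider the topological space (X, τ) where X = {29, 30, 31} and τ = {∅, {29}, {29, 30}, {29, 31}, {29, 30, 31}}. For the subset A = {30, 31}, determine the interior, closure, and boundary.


int(A) = ∅, cl(A) = {30, 31}, ∂A = {30, 31}.

Closed sets in (X, τ) are complements of opens:
  closed(X, τ) = {∅, {30}, {31}, {30, 31}, {29, 30, 31}}.
int(A) = ⋃ {U ∈ τ : U ⊆ A}. Opens contained in A: ∅.
Taking the union of these: int(A) = ∅.
cl(A) = ⋂ {C closed : A ⊆ C}. Closed sets containing A: {30, 31}, {29, 30, 31}.
Intersecting these: cl(A) = {30, 31}.
∂A = cl(A) ∖ int(A) = {30, 31} ∖ ∅ = {30, 31}.


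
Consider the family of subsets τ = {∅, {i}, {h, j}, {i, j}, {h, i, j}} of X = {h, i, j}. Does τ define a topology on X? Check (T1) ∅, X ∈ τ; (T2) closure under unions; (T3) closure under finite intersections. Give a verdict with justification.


τ is NOT a topology on X.

Axiom (T1): ∅ ∈ τ? Yes; X ∈ τ? Yes.
Axiom (T2/T3): check pairwise unions and intersections of members of τ.
Counterexample for (T3): {h, j} ∩ {i, j} = {j} ∉ τ. Therefore τ is NOT a topology.


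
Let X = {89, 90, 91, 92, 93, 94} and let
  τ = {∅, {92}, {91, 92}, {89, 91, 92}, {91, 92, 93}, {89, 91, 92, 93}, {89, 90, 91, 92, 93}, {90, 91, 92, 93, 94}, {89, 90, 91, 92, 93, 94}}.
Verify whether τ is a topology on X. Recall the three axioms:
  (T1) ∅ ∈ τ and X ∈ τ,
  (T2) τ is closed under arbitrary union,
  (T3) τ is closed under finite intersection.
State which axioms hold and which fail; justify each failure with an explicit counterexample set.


τ is NOT a topology on X.

Axiom (T1): ∅ ∈ τ? Yes; X ∈ τ? Yes.
Axiom (T2/T3): check pairwise unions and intersections of members of τ.
Counterexample for (T3): {89, 90, 91, 92, 93} ∩ {90, 91, 92, 93, 94} = {90, 91, 92, 93} ∉ τ. Therefore τ is NOT a topology.


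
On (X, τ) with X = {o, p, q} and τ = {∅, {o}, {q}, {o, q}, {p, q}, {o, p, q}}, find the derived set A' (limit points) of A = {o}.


A' = ∅

For each x ∈ X, list the open sets U ∈ τ with x ∈ U, then check whether U ∩ (A ∖ {x}) ≠ ∅ for every such U.
  x = o: open {o} ∋ x has {o} ∩ (A ∖ {o}) = ∅, so x is NOT a limit point.
  x = p: open {p, q} ∋ x has {p, q} ∩ (A ∖ {p}) = ∅, so x is NOT a limit point.
  x = q: open {q} ∋ x has {q} ∩ (A ∖ {q}) = ∅, so x is NOT a limit point.
Collecting: A' = ∅.


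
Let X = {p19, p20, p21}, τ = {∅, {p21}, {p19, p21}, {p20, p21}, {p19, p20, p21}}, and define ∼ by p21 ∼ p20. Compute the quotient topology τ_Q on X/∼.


X/∼ = {[p19], [p20=p21]}; |τ_Q| = 3.

Equivalence classes: [p19], [p20=p21].
Quotient map π: X → X/∼ sends p19 ↦ [p19], p20 ↦ [p20=p21], p21 ↦ [p20=p21].
For each subset V ⊆ X/∼, compute π^{-1}(V) ⊆ X and check whether π^{-1}(V) ∈ τ. V is open in τ_Q iff π^{-1}(V) ∈ τ.
  V = {}: π^{-1}(V) = ∅ ∈ τ ✓.
  V = {[p19]}: π^{-1}(V) = {p19} ∉ τ ✗.
  V = {[p20=p21]}: π^{-1}(V) = {p20, p21} ∈ τ ✓.
  V = {[p19], [p20=p21]}: π^{-1}(V) = {p19, p20, p21} ∈ τ ✓.
Open sets in the quotient: τ_Q = {{}, {[p20=p21]}, {[p19], [p20=p21]}} (3 elements).


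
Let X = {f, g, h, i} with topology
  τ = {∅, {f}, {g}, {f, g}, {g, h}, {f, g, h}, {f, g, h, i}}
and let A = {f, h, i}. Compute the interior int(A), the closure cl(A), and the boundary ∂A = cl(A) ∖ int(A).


int(A) = {f}, cl(A) = {f, h, i}, ∂A = {h, i}.

Closed sets in (X, τ) are complements of opens:
  closed(X, τ) = {∅, {i}, {f, i}, {h, i}, {f, h, i}, {g, h, i}, {f, g, h, i}}.
int(A) = ⋃ {U ∈ τ : U ⊆ A}. Opens contained in A: ∅, {f}.
Taking the union of these: int(A) = {f}.
cl(A) = ⋂ {C closed : A ⊆ C}. Closed sets containing A: {f, h, i}, {f, g, h, i}.
Intersecting these: cl(A) = {f, h, i}.
∂A = cl(A) ∖ int(A) = {f, h, i} ∖ {f} = {h, i}.


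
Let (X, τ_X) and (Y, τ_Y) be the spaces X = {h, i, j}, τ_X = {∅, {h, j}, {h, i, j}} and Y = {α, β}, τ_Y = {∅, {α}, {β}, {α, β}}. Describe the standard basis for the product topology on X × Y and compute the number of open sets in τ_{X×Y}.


Basis B = {∅ × ∅, {h, j} × {α}, {h, j} × {β}, {h, i, j} × {α}, {h, i, j} × {β}, {h, j} × {α, β}, {h, i, j} × {α, β}}; |τ_{X×Y}| = 9.

Enumerate products U × V with U ∈ τ_X, V ∈ τ_Y (deduplicated):
  ∅ × ∅ = {} (∅)
  {h, j} × {α} = {(h,α), (j,α)}
  {h, j} × {β} = {(h,β), (j,β)}
  {h, i, j} × {α} = {(h,α), (i,α), (j,α)}
  {h, i, j} × {β} = {(h,β), (i,β), (j,β)}
  {h, j} × {α, β} = {(h,α), (h,β), (j,α), (j,β)}
  {h, i, j} × {α, β} = {(h,α), (h,β), (i,α), (i,β), (j,α), (j,β)}
These 7 distinct sets form the basis B.
Close under arbitrary unions to get τ_{X×Y}; counting gives |τ_{X×Y}| = 9.


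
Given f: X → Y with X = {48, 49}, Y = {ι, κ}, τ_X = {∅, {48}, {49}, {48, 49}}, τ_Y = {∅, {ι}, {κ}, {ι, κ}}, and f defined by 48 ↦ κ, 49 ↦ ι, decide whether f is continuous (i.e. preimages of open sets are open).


f IS continuous.

Compute f^{-1}(U) for each U ∈ τ_Y:
  U = ∅: f^{-1}(U) = ∅ ∈ τ_X ✓.
  U = {ι}: f^{-1}(U) = {49} ∈ τ_X ✓.
  U = {κ}: f^{-1}(U) = {48} ∈ τ_X ✓.
  U = {ι, κ}: f^{-1}(U) = {48, 49} ∈ τ_X ✓.
Every preimage lies in τ_X, so f IS continuous.


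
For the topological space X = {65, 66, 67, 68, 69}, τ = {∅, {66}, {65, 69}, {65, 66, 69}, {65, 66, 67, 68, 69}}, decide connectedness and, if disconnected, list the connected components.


(X, τ) is connected.

Find clopen sets (U ∈ τ with X ∖ U ∈ τ):
  U = ∅, X ∖ U = {65, 66, 67, 68, 69} — both open, so U is clopen.
  U = {65, 66, 67, 68, 69}, X ∖ U = ∅ — both open, so U is clopen.
Only trivial clopens (∅ and X) exist, so (X, τ) is connected.
Compute connected components by grouping points that agree on all clopens:
  component: {65, 66, 67, 68, 69}


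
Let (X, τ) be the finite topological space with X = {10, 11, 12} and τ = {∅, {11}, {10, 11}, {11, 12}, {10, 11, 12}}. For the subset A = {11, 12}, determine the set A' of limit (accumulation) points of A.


A' = {10, 12}

For each x ∈ X, list the open sets U ∈ τ with x ∈ U, then check whether U ∩ (A ∖ {x}) ≠ ∅ for every such U.
  x = 10: opens ∋ x are {10, 11}, {10, 11, 12}; each meets A ∖ {10}, so x IS a limit point.
  x = 11: open {11} ∋ x has {11} ∩ (A ∖ {11}) = ∅, so x is NOT a limit point.
  x = 12: opens ∋ x are {11, 12}, {10, 11, 12}; each meets A ∖ {12}, so x IS a limit point.
Collecting: A' = {10, 12}.


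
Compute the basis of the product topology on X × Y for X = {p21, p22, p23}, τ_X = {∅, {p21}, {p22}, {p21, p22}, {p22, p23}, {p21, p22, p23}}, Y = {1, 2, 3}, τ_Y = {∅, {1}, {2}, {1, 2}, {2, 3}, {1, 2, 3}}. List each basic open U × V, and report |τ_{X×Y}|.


Basis B = {∅ × ∅, {p21} × {1}, {p21} × {2}, {p22} × {1}, {p22} × {2}, {p21} × {1, 2}, {p21, p22} × {1}, {p21} × {2, 3}, {p21, p22} × {2}, {p22} × {1, 2}, {p22, p23} × {1}, {p22} × {2, 3}, {p22, p23} × {2}, {p21} × {1, 2, 3}, {p21, p22, p23} × {1}, {p21, p22, p23} × {2}, {p22} × {1, 2, 3}, {p21, p22} × {1, 2}, {p21, p22} × {2, 3}, {p22, p23} × {1, 2}, {p22, p23} × {2, 3}, {p21, p22} × {1, 2, 3}, {p21, p22, p23} × {1, 2}, {p21, p22, p23} × {2, 3}, {p22, p23} × {1, 2, 3}, {p21, p22, p23} × {1, 2, 3}}; |τ_{X×Y}| = 108.

Enumerate products U × V with U ∈ τ_X, V ∈ τ_Y (deduplicated):
  ∅ × ∅ = {} (∅)
  {p21} × {1} = {(p21,1)}
  {p21} × {2} = {(p21,2)}
  {p22} × {1} = {(p22,1)}
  {p22} × {2} = {(p22,2)}
  {p21} × {1, 2} = {(p21,1), (p21,2)}
  {p21, p22} × {1} = {(p21,1), (p22,1)}
  {p21} × {2, 3} = {(p21,2), (p21,3)}
  {p21, p22} × {2} = {(p21,2), (p22,2)}
  {p22} × {1, 2} = {(p22,1), (p22,2)}
  {p22, p23} × {1} = {(p22,1), (p23,1)}
  {p22} × {2, 3} = {(p22,2), (p22,3)}
  {p22, p23} × {2} = {(p22,2), (p23,2)}
  {p21} × {1, 2, 3} = {(p21,1), (p21,2), (p21,3)}
  {p21, p22, p23} × {1} = {(p21,1), (p22,1), (p23,1)}
  {p21, p22, p23} × {2} = {(p21,2), (p22,2), (p23,2)}
  {p22} × {1, 2, 3} = {(p22,1), (p22,2), (p22,3)}
  {p21, p22} × {1, 2} = {(p21,1), (p21,2), (p22,1), (p22,2)}
  {p21, p22} × {2, 3} = {(p21,2), (p21,3), (p22,2), (p22,3)}
  {p22, p23} × {1, 2} = {(p22,1), (p22,2), (p23,1), (p23,2)}
  {p22, p23} × {2, 3} = {(p22,2), (p22,3), (p23,2), (p23,3)}
  {p21, p22} × {1, 2, 3} = {(p21,1), (p21,2), (p21,3), (p22,1), (p22,2), (p22,3)}
  {p21, p22, p23} × {1, 2} = {(p21,1), (p21,2), (p22,1), (p22,2), (p23,1), (p23,2)}
  {p21, p22, p23} × {2, 3} = {(p21,2), (p21,3), (p22,2), (p22,3), (p23,2), (p23,3)}
  {p22, p23} × {1, 2, 3} = {(p22,1), (p22,2), (p22,3), (p23,1), (p23,2), (p23,3)}
  {p21, p22, p23} × {1, 2, 3} = {(p21,1), (p21,2), (p21,3), (p22,1), (p22,2), (p22,3), (p23,1), (p23,2), (p23,3)}
These 26 distinct sets form the basis B.
Close under arbitrary unions to get τ_{X×Y}; counting gives |τ_{X×Y}| = 108.


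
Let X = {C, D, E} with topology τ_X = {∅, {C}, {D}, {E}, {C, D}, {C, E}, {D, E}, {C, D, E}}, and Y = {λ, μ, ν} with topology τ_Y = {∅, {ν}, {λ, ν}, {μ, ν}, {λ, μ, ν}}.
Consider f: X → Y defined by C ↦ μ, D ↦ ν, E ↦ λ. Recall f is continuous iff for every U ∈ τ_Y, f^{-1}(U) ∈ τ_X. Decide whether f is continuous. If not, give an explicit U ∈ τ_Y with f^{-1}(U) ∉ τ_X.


f IS continuous.

Compute f^{-1}(U) for each U ∈ τ_Y:
  U = ∅: f^{-1}(U) = ∅ ∈ τ_X ✓.
  U = {ν}: f^{-1}(U) = {D} ∈ τ_X ✓.
  U = {λ, ν}: f^{-1}(U) = {D, E} ∈ τ_X ✓.
  U = {μ, ν}: f^{-1}(U) = {C, D} ∈ τ_X ✓.
  U = {λ, μ, ν}: f^{-1}(U) = {C, D, E} ∈ τ_X ✓.
Every preimage lies in τ_X, so f IS continuous.


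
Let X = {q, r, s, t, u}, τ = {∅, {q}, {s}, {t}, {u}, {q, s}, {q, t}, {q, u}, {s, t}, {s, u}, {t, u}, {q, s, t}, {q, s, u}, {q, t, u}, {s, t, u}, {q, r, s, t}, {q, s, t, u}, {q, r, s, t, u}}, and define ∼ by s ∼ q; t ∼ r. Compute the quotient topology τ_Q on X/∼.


X/∼ = {[q=s], [r=t], [u]}; |τ_Q| = 6.

Equivalence classes: [q=s], [r=t], [u].
Quotient map π: X → X/∼ sends q ↦ [q=s], r ↦ [r=t], s ↦ [q=s], t ↦ [r=t], u ↦ [u].
For each subset V ⊆ X/∼, compute π^{-1}(V) ⊆ X and check whether π^{-1}(V) ∈ τ. V is open in τ_Q iff π^{-1}(V) ∈ τ.
  V = {}: π^{-1}(V) = ∅ ∈ τ ✓.
  V = {[q=s]}: π^{-1}(V) = {q, s} ∈ τ ✓.
  V = {[r=t]}: π^{-1}(V) = {r, t} ∉ τ ✗.
  V = {[q=s], [r=t]}: π^{-1}(V) = {q, r, s, t} ∈ τ ✓.
  V = {[u]}: π^{-1}(V) = {u} ∈ τ ✓.
  V = {[q=s], [u]}: π^{-1}(V) = {q, s, u} ∈ τ ✓.
  V = {[r=t], [u]}: π^{-1}(V) = {r, t, u} ∉ τ ✗.
  V = {[q=s], [r=t], [u]}: π^{-1}(V) = {q, r, s, t, u} ∈ τ ✓.
Open sets in the quotient: τ_Q = {{}, {[q=s]}, {[q=s], [r=t]}, {[u]}, {[q=s], [u]}, {[q=s], [r=t], [u]}} (6 elements).


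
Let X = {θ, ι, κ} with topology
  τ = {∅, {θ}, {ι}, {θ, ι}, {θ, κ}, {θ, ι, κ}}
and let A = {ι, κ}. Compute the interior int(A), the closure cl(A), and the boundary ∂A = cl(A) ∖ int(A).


int(A) = {ι}, cl(A) = {ι, κ}, ∂A = {κ}.

Closed sets in (X, τ) are complements of opens:
  closed(X, τ) = {∅, {ι}, {κ}, {θ, κ}, {ι, κ}, {θ, ι, κ}}.
int(A) = ⋃ {U ∈ τ : U ⊆ A}. Opens contained in A: ∅, {ι}.
Taking the union of these: int(A) = {ι}.
cl(A) = ⋂ {C closed : A ⊆ C}. Closed sets containing A: {ι, κ}, {θ, ι, κ}.
Intersecting these: cl(A) = {ι, κ}.
∂A = cl(A) ∖ int(A) = {ι, κ} ∖ {ι} = {κ}.


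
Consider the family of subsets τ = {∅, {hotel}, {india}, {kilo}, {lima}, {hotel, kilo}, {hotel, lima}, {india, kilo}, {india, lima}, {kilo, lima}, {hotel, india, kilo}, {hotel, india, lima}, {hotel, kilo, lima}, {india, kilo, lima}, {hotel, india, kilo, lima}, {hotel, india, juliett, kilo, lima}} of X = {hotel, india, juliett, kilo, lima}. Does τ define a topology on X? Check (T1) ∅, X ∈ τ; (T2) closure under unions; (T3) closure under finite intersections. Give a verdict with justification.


τ is NOT a topology on X.

Axiom (T1): ∅ ∈ τ? Yes; X ∈ τ? Yes.
Axiom (T2/T3): check pairwise unions and intersections of members of τ.
Counterexample for (T2): {hotel} ∪ {india} = {hotel, india} ∉ τ. Therefore τ is NOT a topology.


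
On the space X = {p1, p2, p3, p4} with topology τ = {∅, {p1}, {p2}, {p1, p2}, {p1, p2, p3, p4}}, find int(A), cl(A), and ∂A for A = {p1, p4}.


int(A) = {p1}, cl(A) = {p1, p3, p4}, ∂A = {p3, p4}.

Closed sets in (X, τ) are complements of opens:
  closed(X, τ) = {∅, {p3, p4}, {p1, p3, p4}, {p2, p3, p4}, {p1, p2, p3, p4}}.
int(A) = ⋃ {U ∈ τ : U ⊆ A}. Opens contained in A: ∅, {p1}.
Taking the union of these: int(A) = {p1}.
cl(A) = ⋂ {C closed : A ⊆ C}. Closed sets containing A: {p1, p3, p4}, {p1, p2, p3, p4}.
Intersecting these: cl(A) = {p1, p3, p4}.
∂A = cl(A) ∖ int(A) = {p1, p3, p4} ∖ {p1} = {p3, p4}.


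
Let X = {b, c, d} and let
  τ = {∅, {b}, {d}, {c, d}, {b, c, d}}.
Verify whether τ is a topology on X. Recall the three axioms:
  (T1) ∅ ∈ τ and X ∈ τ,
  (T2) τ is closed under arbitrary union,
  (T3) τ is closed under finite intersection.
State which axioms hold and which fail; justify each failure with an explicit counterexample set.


τ is NOT a topology on X.

Axiom (T1): ∅ ∈ τ? Yes; X ∈ τ? Yes.
Axiom (T2/T3): check pairwise unions and intersections of members of τ.
Counterexample for (T2): {b} ∪ {d} = {b, d} ∉ τ. Therefore τ is NOT a topology.


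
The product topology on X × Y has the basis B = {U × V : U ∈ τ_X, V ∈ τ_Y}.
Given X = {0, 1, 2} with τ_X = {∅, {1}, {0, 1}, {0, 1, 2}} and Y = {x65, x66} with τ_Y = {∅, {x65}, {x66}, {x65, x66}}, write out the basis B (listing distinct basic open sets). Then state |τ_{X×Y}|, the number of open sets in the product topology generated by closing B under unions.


Basis B = {∅ × ∅, {1} × {x65}, {1} × {x66}, {0, 1} × {x65}, {0, 1} × {x66}, {1} × {x65, x66}, {0, 1, 2} × {x65}, {0, 1, 2} × {x66}, {0, 1} × {x65, x66}, {0, 1, 2} × {x65, x66}}; |τ_{X×Y}| = 16.

Enumerate products U × V with U ∈ τ_X, V ∈ τ_Y (deduplicated):
  ∅ × ∅ = {} (∅)
  {1} × {x65} = {(1,x65)}
  {1} × {x66} = {(1,x66)}
  {0, 1} × {x65} = {(0,x65), (1,x65)}
  {0, 1} × {x66} = {(0,x66), (1,x66)}
  {1} × {x65, x66} = {(1,x65), (1,x66)}
  {0, 1, 2} × {x65} = {(0,x65), (1,x65), (2,x65)}
  {0, 1, 2} × {x66} = {(0,x66), (1,x66), (2,x66)}
  {0, 1} × {x65, x66} = {(0,x65), (0,x66), (1,x65), (1,x66)}
  {0, 1, 2} × {x65, x66} = {(0,x65), (0,x66), (1,x65), (1,x66), (2,x65), (2,x66)}
These 10 distinct sets form the basis B.
Close under arbitrary unions to get τ_{X×Y}; counting gives |τ_{X×Y}| = 16.


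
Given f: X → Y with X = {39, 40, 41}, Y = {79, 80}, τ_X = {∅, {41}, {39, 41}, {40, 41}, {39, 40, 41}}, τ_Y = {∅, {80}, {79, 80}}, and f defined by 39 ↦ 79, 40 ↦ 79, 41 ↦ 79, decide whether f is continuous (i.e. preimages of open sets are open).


f IS continuous.

Compute f^{-1}(U) for each U ∈ τ_Y:
  U = ∅: f^{-1}(U) = ∅ ∈ τ_X ✓.
  U = {80}: f^{-1}(U) = ∅ ∈ τ_X ✓.
  U = {79, 80}: f^{-1}(U) = {39, 40, 41} ∈ τ_X ✓.
Every preimage lies in τ_X, so f IS continuous.


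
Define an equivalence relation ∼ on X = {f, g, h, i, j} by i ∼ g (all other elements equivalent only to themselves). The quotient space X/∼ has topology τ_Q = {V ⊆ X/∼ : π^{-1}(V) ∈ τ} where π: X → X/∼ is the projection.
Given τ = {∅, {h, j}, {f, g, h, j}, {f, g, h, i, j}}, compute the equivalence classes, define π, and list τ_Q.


X/∼ = {[f], [g=i], [h], [j]}; |τ_Q| = 3.

Equivalence classes: [f], [g=i], [h], [j].
Quotient map π: X → X/∼ sends f ↦ [f], g ↦ [g=i], h ↦ [h], i ↦ [g=i], j ↦ [j].
For each subset V ⊆ X/∼, compute π^{-1}(V) ⊆ X and check whether π^{-1}(V) ∈ τ. V is open in τ_Q iff π^{-1}(V) ∈ τ.
  V = {}: π^{-1}(V) = ∅ ∈ τ ✓.
  V = {[f]}: π^{-1}(V) = {f} ∉ τ ✗.
  V = {[g=i]}: π^{-1}(V) = {g, i} ∉ τ ✗.
  V = {[f], [g=i]}: π^{-1}(V) = {f, g, i} ∉ τ ✗.
  V = {[h]}: π^{-1}(V) = {h} ∉ τ ✗.
  V = {[f], [h]}: π^{-1}(V) = {f, h} ∉ τ ✗.
  V = {[g=i], [h]}: π^{-1}(V) = {g, h, i} ∉ τ ✗.
  V = {[f], [g=i], [h]}: π^{-1}(V) = {f, g, h, i} ∉ τ ✗.
  V = {[j]}: π^{-1}(V) = {j} ∉ τ ✗.
  V = {[f], [j]}: π^{-1}(V) = {f, j} ∉ τ ✗.
  V = {[g=i], [j]}: π^{-1}(V) = {g, i, j} ∉ τ ✗.
  V = {[f], [g=i], [j]}: π^{-1}(V) = {f, g, i, j} ∉ τ ✗.
  V = {[h], [j]}: π^{-1}(V) = {h, j} ∈ τ ✓.
  V = {[f], [h], [j]}: π^{-1}(V) = {f, h, j} ∉ τ ✗.
  V = {[g=i], [h], [j]}: π^{-1}(V) = {g, h, i, j} ∉ τ ✗.
  V = {[f], [g=i], [h], [j]}: π^{-1}(V) = {f, g, h, i, j} ∈ τ ✓.
Open sets in the quotient: τ_Q = {{}, {[h], [j]}, {[f], [g=i], [h], [j]}} (3 elements).


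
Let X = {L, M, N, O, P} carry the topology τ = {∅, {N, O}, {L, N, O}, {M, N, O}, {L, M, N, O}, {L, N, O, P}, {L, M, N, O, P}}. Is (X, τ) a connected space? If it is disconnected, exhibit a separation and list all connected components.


(X, τ) is connected.

Find clopen sets (U ∈ τ with X ∖ U ∈ τ):
  U = ∅, X ∖ U = {L, M, N, O, P} — both open, so U is clopen.
  U = {L, M, N, O, P}, X ∖ U = ∅ — both open, so U is clopen.
Only trivial clopens (∅ and X) exist, so (X, τ) is connected.
Compute connected components by grouping points that agree on all clopens:
  component: {L, M, N, O, P}


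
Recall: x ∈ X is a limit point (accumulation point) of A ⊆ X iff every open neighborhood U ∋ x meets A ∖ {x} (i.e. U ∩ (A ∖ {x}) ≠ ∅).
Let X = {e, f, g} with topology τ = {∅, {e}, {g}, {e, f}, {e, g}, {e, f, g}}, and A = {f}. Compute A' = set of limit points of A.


A' = ∅

For each x ∈ X, list the open sets U ∈ τ with x ∈ U, then check whether U ∩ (A ∖ {x}) ≠ ∅ for every such U.
  x = e: open {e} ∋ x has {e} ∩ (A ∖ {e}) = ∅, so x is NOT a limit point.
  x = f: open {e, f} ∋ x has {e, f} ∩ (A ∖ {f}) = ∅, so x is NOT a limit point.
  x = g: open {g} ∋ x has {g} ∩ (A ∖ {g}) = ∅, so x is NOT a limit point.
Collecting: A' = ∅.


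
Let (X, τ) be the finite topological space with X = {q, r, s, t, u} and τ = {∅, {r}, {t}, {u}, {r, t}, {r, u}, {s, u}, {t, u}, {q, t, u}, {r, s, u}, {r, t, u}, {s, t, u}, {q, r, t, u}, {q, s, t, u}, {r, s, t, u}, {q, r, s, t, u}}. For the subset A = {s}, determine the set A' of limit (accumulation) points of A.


A' = ∅

For each x ∈ X, list the open sets U ∈ τ with x ∈ U, then check whether U ∩ (A ∖ {x}) ≠ ∅ for every such U.
  x = q: open {q, t, u} ∋ x has {q, t, u} ∩ (A ∖ {q}) = ∅, so x is NOT a limit point.
  x = r: open {r} ∋ x has {r} ∩ (A ∖ {r}) = ∅, so x is NOT a limit point.
  x = s: open {s, u} ∋ x has {s, u} ∩ (A ∖ {s}) = ∅, so x is NOT a limit point.
  x = t: open {t} ∋ x has {t} ∩ (A ∖ {t}) = ∅, so x is NOT a limit point.
  x = u: open {u} ∋ x has {u} ∩ (A ∖ {u}) = ∅, so x is NOT a limit point.
Collecting: A' = ∅.


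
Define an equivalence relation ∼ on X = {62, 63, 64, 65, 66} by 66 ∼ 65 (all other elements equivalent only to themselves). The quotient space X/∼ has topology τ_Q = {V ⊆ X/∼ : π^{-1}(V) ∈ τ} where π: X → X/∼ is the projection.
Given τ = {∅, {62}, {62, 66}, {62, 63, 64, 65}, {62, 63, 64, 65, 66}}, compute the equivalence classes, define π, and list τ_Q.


X/∼ = {[62], [63], [64], [65=66]}; |τ_Q| = 3.

Equivalence classes: [62], [63], [64], [65=66].
Quotient map π: X → X/∼ sends 62 ↦ [62], 63 ↦ [63], 64 ↦ [64], 65 ↦ [65=66], 66 ↦ [65=66].
For each subset V ⊆ X/∼, compute π^{-1}(V) ⊆ X and check whether π^{-1}(V) ∈ τ. V is open in τ_Q iff π^{-1}(V) ∈ τ.
  V = {}: π^{-1}(V) = ∅ ∈ τ ✓.
  V = {[62]}: π^{-1}(V) = {62} ∈ τ ✓.
  V = {[63]}: π^{-1}(V) = {63} ∉ τ ✗.
  V = {[62], [63]}: π^{-1}(V) = {62, 63} ∉ τ ✗.
  V = {[64]}: π^{-1}(V) = {64} ∉ τ ✗.
  V = {[62], [64]}: π^{-1}(V) = {62, 64} ∉ τ ✗.
  V = {[63], [64]}: π^{-1}(V) = {63, 64} ∉ τ ✗.
  V = {[62], [63], [64]}: π^{-1}(V) = {62, 63, 64} ∉ τ ✗.
  V = {[65=66]}: π^{-1}(V) = {65, 66} ∉ τ ✗.
  V = {[62], [65=66]}: π^{-1}(V) = {62, 65, 66} ∉ τ ✗.
  V = {[63], [65=66]}: π^{-1}(V) = {63, 65, 66} ∉ τ ✗.
  V = {[62], [63], [65=66]}: π^{-1}(V) = {62, 63, 65, 66} ∉ τ ✗.
  V = {[64], [65=66]}: π^{-1}(V) = {64, 65, 66} ∉ τ ✗.
  V = {[62], [64], [65=66]}: π^{-1}(V) = {62, 64, 65, 66} ∉ τ ✗.
  V = {[63], [64], [65=66]}: π^{-1}(V) = {63, 64, 65, 66} ∉ τ ✗.
  V = {[62], [63], [64], [65=66]}: π^{-1}(V) = {62, 63, 64, 65, 66} ∈ τ ✓.
Open sets in the quotient: τ_Q = {{}, {[62]}, {[62], [63], [64], [65=66]}} (3 elements).


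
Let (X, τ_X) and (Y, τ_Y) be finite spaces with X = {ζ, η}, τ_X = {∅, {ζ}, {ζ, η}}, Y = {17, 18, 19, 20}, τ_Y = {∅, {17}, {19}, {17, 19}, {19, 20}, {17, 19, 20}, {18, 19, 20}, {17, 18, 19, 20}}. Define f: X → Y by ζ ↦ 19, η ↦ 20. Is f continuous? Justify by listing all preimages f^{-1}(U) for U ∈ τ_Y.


f IS continuous.

Compute f^{-1}(U) for each U ∈ τ_Y:
  U = ∅: f^{-1}(U) = ∅ ∈ τ_X ✓.
  U = {17}: f^{-1}(U) = ∅ ∈ τ_X ✓.
  U = {19}: f^{-1}(U) = {ζ} ∈ τ_X ✓.
  U = {17, 19}: f^{-1}(U) = {ζ} ∈ τ_X ✓.
  U = {19, 20}: f^{-1}(U) = {ζ, η} ∈ τ_X ✓.
  U = {17, 19, 20}: f^{-1}(U) = {ζ, η} ∈ τ_X ✓.
  U = {18, 19, 20}: f^{-1}(U) = {ζ, η} ∈ τ_X ✓.
  U = {17, 18, 19, 20}: f^{-1}(U) = {ζ, η} ∈ τ_X ✓.
Every preimage lies in τ_X, so f IS continuous.


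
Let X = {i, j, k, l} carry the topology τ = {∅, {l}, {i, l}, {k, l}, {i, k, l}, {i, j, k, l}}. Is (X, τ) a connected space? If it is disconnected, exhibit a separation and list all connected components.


(X, τ) is connected.

Find clopen sets (U ∈ τ with X ∖ U ∈ τ):
  U = ∅, X ∖ U = {i, j, k, l} — both open, so U is clopen.
  U = {i, j, k, l}, X ∖ U = ∅ — both open, so U is clopen.
Only trivial clopens (∅ and X) exist, so (X, τ) is connected.
Compute connected components by grouping points that agree on all clopens:
  component: {i, j, k, l}


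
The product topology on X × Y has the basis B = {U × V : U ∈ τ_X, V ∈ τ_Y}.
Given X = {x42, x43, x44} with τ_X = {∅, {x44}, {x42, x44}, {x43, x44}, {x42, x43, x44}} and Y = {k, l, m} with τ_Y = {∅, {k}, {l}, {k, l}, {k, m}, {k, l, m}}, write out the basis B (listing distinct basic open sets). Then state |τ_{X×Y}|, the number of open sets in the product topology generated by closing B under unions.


Basis B = {∅ × ∅, {x44} × {k}, {x44} × {l}, {x42, x44} × {k}, {x42, x44} × {l}, {x43, x44} × {k}, {x43, x44} × {l}, {x44} × {k, l}, {x44} × {k, m}, {x42, x43, x44} × {k}, {x42, x43, x44} × {l}, {x44} × {k, l, m}, {x42, x44} × {k, l}, {x42, x44} × {k, m}, {x43, x44} × {k, l}, {x43, x44} × {k, m}, {x42, x44} × {k, l, m}, {x42, x43, x44} × {k, l}, {x42, x43, x44} × {k, m}, {x43, x44} × {k, l, m}, {x42, x43, x44} × {k, l, m}}; |τ_{X×Y}| = 70.

Enumerate products U × V with U ∈ τ_X, V ∈ τ_Y (deduplicated):
  ∅ × ∅ = {} (∅)
  {x44} × {k} = {(x44,k)}
  {x44} × {l} = {(x44,l)}
  {x42, x44} × {k} = {(x42,k), (x44,k)}
  {x42, x44} × {l} = {(x42,l), (x44,l)}
  {x43, x44} × {k} = {(x43,k), (x44,k)}
  {x43, x44} × {l} = {(x43,l), (x44,l)}
  {x44} × {k, l} = {(x44,k), (x44,l)}
  {x44} × {k, m} = {(x44,k), (x44,m)}
  {x42, x43, x44} × {k} = {(x42,k), (x43,k), (x44,k)}
  {x42, x43, x44} × {l} = {(x42,l), (x43,l), (x44,l)}
  {x44} × {k, l, m} = {(x44,k), (x44,l), (x44,m)}
  {x42, x44} × {k, l} = {(x42,k), (x42,l), (x44,k), (x44,l)}
  {x42, x44} × {k, m} = {(x42,k), (x42,m), (x44,k), (x44,m)}
  {x43, x44} × {k, l} = {(x43,k), (x43,l), (x44,k), (x44,l)}
  {x43, x44} × {k, m} = {(x43,k), (x43,m), (x44,k), (x44,m)}
  {x42, x44} × {k, l, m} = {(x42,k), (x42,l), (x42,m), (x44,k), (x44,l), (x44,m)}
  {x42, x43, x44} × {k, l} = {(x42,k), (x42,l), (x43,k), (x43,l), (x44,k), (x44,l)}
  {x42, x43, x44} × {k, m} = {(x42,k), (x42,m), (x43,k), (x43,m), (x44,k), (x44,m)}
  {x43, x44} × {k, l, m} = {(x43,k), (x43,l), (x43,m), (x44,k), (x44,l), (x44,m)}
  {x42, x43, x44} × {k, l, m} = {(x42,k), (x42,l), (x42,m), (x43,k), (x43,l), (x43,m), (x44,k), (x44,l), (x44,m)}
These 21 distinct sets form the basis B.
Close under arbitrary unions to get τ_{X×Y}; counting gives |τ_{X×Y}| = 70.


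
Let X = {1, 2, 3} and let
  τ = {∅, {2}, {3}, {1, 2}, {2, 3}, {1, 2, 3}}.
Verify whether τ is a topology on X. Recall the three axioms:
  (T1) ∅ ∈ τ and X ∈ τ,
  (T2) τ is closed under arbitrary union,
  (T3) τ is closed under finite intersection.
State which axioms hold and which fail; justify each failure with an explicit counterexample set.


τ IS a topology on X.

Axiom (T1): ∅ ∈ τ? Yes; X ∈ τ? Yes.
Axiom (T2/T3): check pairwise unions and intersections of members of τ.
All pairwise intersections and unions checked — each lies in τ. Therefore τ satisfies (T1), (T2), (T3): it IS a topology on X.
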